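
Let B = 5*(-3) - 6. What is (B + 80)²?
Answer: 3481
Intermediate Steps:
B = -21 (B = -15 - 6 = -21)
(B + 80)² = (-21 + 80)² = 59² = 3481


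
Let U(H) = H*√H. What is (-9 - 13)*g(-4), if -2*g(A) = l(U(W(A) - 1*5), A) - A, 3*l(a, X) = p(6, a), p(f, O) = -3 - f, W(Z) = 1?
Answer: 11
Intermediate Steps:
U(H) = H^(3/2)
l(a, X) = -3 (l(a, X) = (-3 - 1*6)/3 = (-3 - 6)/3 = (⅓)*(-9) = -3)
g(A) = 3/2 + A/2 (g(A) = -(-3 - A)/2 = 3/2 + A/2)
(-9 - 13)*g(-4) = (-9 - 13)*(3/2 + (½)*(-4)) = -22*(3/2 - 2) = -22*(-½) = 11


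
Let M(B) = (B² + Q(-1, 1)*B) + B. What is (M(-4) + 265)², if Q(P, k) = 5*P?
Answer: 88209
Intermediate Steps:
M(B) = B² - 4*B (M(B) = (B² + (5*(-1))*B) + B = (B² - 5*B) + B = B² - 4*B)
(M(-4) + 265)² = (-4*(-4 - 4) + 265)² = (-4*(-8) + 265)² = (32 + 265)² = 297² = 88209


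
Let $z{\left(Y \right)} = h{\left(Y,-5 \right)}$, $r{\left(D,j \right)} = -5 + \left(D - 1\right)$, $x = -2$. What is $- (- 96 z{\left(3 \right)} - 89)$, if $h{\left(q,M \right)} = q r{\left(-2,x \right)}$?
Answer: $-2215$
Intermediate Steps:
$r{\left(D,j \right)} = -6 + D$ ($r{\left(D,j \right)} = -5 + \left(-1 + D\right) = -6 + D$)
$h{\left(q,M \right)} = - 8 q$ ($h{\left(q,M \right)} = q \left(-6 - 2\right) = q \left(-8\right) = - 8 q$)
$z{\left(Y \right)} = - 8 Y$
$- (- 96 z{\left(3 \right)} - 89) = - (- 96 \left(\left(-8\right) 3\right) - 89) = - (\left(-96\right) \left(-24\right) - 89) = - (2304 - 89) = \left(-1\right) 2215 = -2215$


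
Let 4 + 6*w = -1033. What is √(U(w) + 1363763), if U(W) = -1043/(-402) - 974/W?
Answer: √237001526531261634/416874 ≈ 1167.8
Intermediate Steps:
w = -1037/6 (w = -⅔ + (⅙)*(-1033) = -⅔ - 1033/6 = -1037/6 ≈ -172.83)
U(W) = 1043/402 - 974/W (U(W) = -1043*(-1/402) - 974/W = 1043/402 - 974/W)
√(U(w) + 1363763) = √((1043/402 - 974/(-1037/6)) + 1363763) = √((1043/402 - 974*(-6/1037)) + 1363763) = √((1043/402 + 5844/1037) + 1363763) = √(3430879/416874 + 1363763) = √(568520767741/416874) = √237001526531261634/416874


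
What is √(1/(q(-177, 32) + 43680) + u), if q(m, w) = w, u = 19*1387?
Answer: 3*√87419624019/5464 ≈ 162.34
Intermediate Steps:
u = 26353
√(1/(q(-177, 32) + 43680) + u) = √(1/(32 + 43680) + 26353) = √(1/43712 + 26353) = √(1151942337/43712) = 3*√87419624019/5464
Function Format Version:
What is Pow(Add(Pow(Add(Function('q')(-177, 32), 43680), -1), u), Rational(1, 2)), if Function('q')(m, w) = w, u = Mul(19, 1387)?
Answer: Mul(Rational(3, 5464), Pow(87419624019, Rational(1, 2))) ≈ 162.34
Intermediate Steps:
u = 26353
Pow(Add(Pow(Add(Function('q')(-177, 32), 43680), -1), u), Rational(1, 2)) = Pow(Add(Pow(Add(32, 43680), -1), 26353), Rational(1, 2)) = Pow(Add(Pow(43712, -1), 26353), Rational(1, 2)) = Pow(Add(Rational(1, 43712), 26353), Rational(1, 2)) = Pow(Rational(1151942337, 43712), Rational(1, 2)) = Mul(Rational(3, 5464), Pow(87419624019, Rational(1, 2)))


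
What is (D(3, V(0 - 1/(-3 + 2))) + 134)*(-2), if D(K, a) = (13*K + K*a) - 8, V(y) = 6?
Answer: -366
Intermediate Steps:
D(K, a) = -8 + 13*K + K*a
(D(3, V(0 - 1/(-3 + 2))) + 134)*(-2) = ((-8 + 13*3 + 3*6) + 134)*(-2) = ((-8 + 39 + 18) + 134)*(-2) = (49 + 134)*(-2) = 183*(-2) = -366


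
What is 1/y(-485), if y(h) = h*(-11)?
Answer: 1/5335 ≈ 0.00018744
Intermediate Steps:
y(h) = -11*h
1/y(-485) = 1/(-11*(-485)) = 1/5335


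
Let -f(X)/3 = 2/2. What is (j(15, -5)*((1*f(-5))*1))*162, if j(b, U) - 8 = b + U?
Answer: -8748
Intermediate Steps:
f(X) = -3 (f(X) = -6/2 = -3*1 = -3)
j(b, U) = 8 + U + b (j(b, U) = 8 + (b + U) = 8 + (U + b) = 8 + U + b)
(j(15, -5)*((1*f(-5))*1))*162 = ((8 - 5 + 15)*((1*(-3))*1))*162 = (18*(-3*1))*162 = (18*(-3))*162 = -54*162 = -8748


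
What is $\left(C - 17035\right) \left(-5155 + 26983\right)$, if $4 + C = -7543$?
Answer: $-536575896$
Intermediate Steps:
$C = -7547$ ($C = -4 - 7543 = -7547$)
$\left(C - 17035\right) \left(-5155 + 26983\right) = \left(-7547 - 17035\right) \left(-5155 + 26983\right) = \left(-24582\right) 21828 = -536575896$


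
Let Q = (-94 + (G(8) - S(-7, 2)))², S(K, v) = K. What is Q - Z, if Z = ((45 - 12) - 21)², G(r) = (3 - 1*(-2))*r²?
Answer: 54145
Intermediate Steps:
G(r) = 5*r² (G(r) = (3 + 2)*r² = 5*r²)
Z = 144 (Z = (33 - 21)² = 12² = 144)
Q = 54289 (Q = (-94 + (5*8² - 1*(-7)))² = (-94 + (5*64 + 7))² = (-94 + (320 + 7))² = (-94 + 327)² = 233² = 54289)
Q - Z = 54289 - 1*144 = 54289 - 144 = 54145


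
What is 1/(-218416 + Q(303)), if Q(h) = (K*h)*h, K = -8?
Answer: -1/952888 ≈ -1.0494e-6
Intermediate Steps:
Q(h) = -8*h² (Q(h) = (-8*h)*h = -8*h²)
1/(-218416 + Q(303)) = 1/(-218416 - 8*303²) = 1/(-218416 - 8*91809) = 1/(-218416 - 734472) = 1/(-952888) = -1/952888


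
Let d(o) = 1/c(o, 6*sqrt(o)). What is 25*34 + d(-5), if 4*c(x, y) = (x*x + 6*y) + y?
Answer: 1605670/1889 - 168*I*sqrt(5)/9445 ≈ 850.01 - 0.039773*I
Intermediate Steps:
c(x, y) = x**2/4 + 7*y/4 (c(x, y) = ((x*x + 6*y) + y)/4 = ((x**2 + 6*y) + y)/4 = (x**2 + 7*y)/4 = x**2/4 + 7*y/4)
d(o) = 1/(o**2/4 + 21*sqrt(o)/2) (d(o) = 1/(o**2/4 + 7*(6*sqrt(o))/4) = 1/(o**2/4 + 21*sqrt(o)/2))
25*34 + d(-5) = 25*34 + 4/((-5)**2 + 42*sqrt(-5)) = 850 + 4/(25 + 42*(I*sqrt(5))) = 850 + 4/(25 + 42*I*sqrt(5))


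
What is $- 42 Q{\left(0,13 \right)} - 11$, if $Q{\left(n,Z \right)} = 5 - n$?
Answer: $-221$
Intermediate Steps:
$- 42 Q{\left(0,13 \right)} - 11 = - 42 \left(5 - 0\right) - 11 = - 42 \left(5 + 0\right) - 11 = \left(-42\right) 5 - 11 = -210 - 11 = -221$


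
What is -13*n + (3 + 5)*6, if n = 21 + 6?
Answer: -303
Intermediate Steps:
n = 27
-13*n + (3 + 5)*6 = -13*27 + (3 + 5)*6 = -351 + 8*6 = -351 + 48 = -303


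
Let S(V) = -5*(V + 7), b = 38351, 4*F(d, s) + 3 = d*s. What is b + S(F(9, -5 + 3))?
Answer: 153369/4 ≈ 38342.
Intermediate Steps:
F(d, s) = -¾ + d*s/4 (F(d, s) = -¾ + (d*s)/4 = -¾ + d*s/4)
S(V) = -35 - 5*V (S(V) = -5*(7 + V) = -35 - 5*V)
b + S(F(9, -5 + 3)) = 38351 + (-35 - 5*(-¾ + (¼)*9*(-5 + 3))) = 38351 + (-35 - 5*(-¾ + (¼)*9*(-2))) = 38351 + (-35 - 5*(-¾ - 9/2)) = 38351 + (-35 - 5*(-21/4)) = 38351 + (-35 + 105/4) = 38351 - 35/4 = 153369/4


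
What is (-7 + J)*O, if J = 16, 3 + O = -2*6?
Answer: -135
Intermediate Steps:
O = -15 (O = -3 - 2*6 = -3 - 12 = -15)
(-7 + J)*O = (-7 + 16)*(-15) = 9*(-15) = -135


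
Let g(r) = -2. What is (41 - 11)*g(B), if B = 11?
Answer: -60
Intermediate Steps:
(41 - 11)*g(B) = (41 - 11)*(-2) = 30*(-2) = -60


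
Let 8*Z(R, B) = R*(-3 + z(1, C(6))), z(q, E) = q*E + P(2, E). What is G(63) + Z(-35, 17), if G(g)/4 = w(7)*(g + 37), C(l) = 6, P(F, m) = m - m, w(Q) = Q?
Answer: 22295/8 ≈ 2786.9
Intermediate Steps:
P(F, m) = 0
z(q, E) = E*q (z(q, E) = q*E + 0 = E*q + 0 = E*q)
G(g) = 1036 + 28*g (G(g) = 4*(7*(g + 37)) = 4*(7*(37 + g)) = 4*(259 + 7*g) = 1036 + 28*g)
Z(R, B) = 3*R/8 (Z(R, B) = (R*(-3 + 6*1))/8 = (R*(-3 + 6))/8 = (R*3)/8 = (3*R)/8 = 3*R/8)
G(63) + Z(-35, 17) = (1036 + 28*63) + (3/8)*(-35) = (1036 + 1764) - 105/8 = 2800 - 105/8 = 22295/8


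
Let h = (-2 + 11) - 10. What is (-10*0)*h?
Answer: 0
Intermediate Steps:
h = -1 (h = 9 - 10 = -1)
(-10*0)*h = -10*0*(-1) = 0*(-1) = 0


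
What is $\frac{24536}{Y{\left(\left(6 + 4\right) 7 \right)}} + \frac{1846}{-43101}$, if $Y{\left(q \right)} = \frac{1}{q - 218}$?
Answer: $- \frac{156513869974}{43101} \approx -3.6313 \cdot 10^{6}$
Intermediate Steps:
$Y{\left(q \right)} = \frac{1}{-218 + q}$
$\frac{24536}{Y{\left(\left(6 + 4\right) 7 \right)}} + \frac{1846}{-43101} = \frac{24536}{\frac{1}{-218 + \left(6 + 4\right) 7}} + \frac{1846}{-43101} = \frac{24536}{\frac{1}{-218 + 10 \cdot 7}} + 1846 \left(- \frac{1}{43101}\right) = \frac{24536}{\frac{1}{-218 + 70}} - \frac{1846}{43101} = \frac{24536}{\frac{1}{-148}} - \frac{1846}{43101} = \frac{24536}{- \frac{1}{148}} - \frac{1846}{43101} = 24536 \left(-148\right) - \frac{1846}{43101} = -3631328 - \frac{1846}{43101} = - \frac{156513869974}{43101}$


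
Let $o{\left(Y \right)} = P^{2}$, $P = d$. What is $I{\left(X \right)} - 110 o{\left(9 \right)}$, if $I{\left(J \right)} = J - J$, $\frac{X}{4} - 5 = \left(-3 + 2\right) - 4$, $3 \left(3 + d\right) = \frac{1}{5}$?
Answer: $- \frac{42592}{45} \approx -946.49$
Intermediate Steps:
$d = - \frac{44}{15}$ ($d = -3 + \frac{1}{3 \cdot 5} = -3 + \frac{1}{3} \cdot \frac{1}{5} = -3 + \frac{1}{15} = - \frac{44}{15} \approx -2.9333$)
$X = 0$ ($X = 20 + 4 \left(\left(-3 + 2\right) - 4\right) = 20 + 4 \left(-1 - 4\right) = 20 + 4 \left(-5\right) = 20 - 20 = 0$)
$P = - \frac{44}{15} \approx -2.9333$
$I{\left(J \right)} = 0$
$o{\left(Y \right)} = \frac{1936}{225}$ ($o{\left(Y \right)} = \left(- \frac{44}{15}\right)^{2} = \frac{1936}{225}$)
$I{\left(X \right)} - 110 o{\left(9 \right)} = 0 - \frac{42592}{45} = - \frac{42592}{45}$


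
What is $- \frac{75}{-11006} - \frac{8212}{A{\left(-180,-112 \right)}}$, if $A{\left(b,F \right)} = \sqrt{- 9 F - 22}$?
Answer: $\frac{75}{11006} - \frac{4106 \sqrt{986}}{493} \approx -261.52$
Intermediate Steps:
$A{\left(b,F \right)} = \sqrt{-22 - 9 F}$
$- \frac{75}{-11006} - \frac{8212}{A{\left(-180,-112 \right)}} = - \frac{75}{-11006} - \frac{8212}{\sqrt{-22 - -1008}} = \left(-75\right) \left(- \frac{1}{11006}\right) - \frac{8212}{\sqrt{-22 + 1008}} = \frac{75}{11006} - \frac{8212}{\sqrt{986}} = \frac{75}{11006} - 8212 \frac{\sqrt{986}}{986} = \frac{75}{11006} - \frac{4106 \sqrt{986}}{493}$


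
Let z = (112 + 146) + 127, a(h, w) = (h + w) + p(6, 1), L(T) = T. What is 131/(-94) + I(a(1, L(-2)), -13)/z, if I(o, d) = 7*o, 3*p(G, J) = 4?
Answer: -21521/15510 ≈ -1.3876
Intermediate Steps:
p(G, J) = 4/3 (p(G, J) = (⅓)*4 = 4/3)
a(h, w) = 4/3 + h + w (a(h, w) = (h + w) + 4/3 = 4/3 + h + w)
z = 385 (z = 258 + 127 = 385)
131/(-94) + I(a(1, L(-2)), -13)/z = 131/(-94) + (7*(4/3 + 1 - 2))/385 = 131*(-1/94) + (7*(⅓))*(1/385) = -131/94 + (7/3)*(1/385) = -131/94 + 1/165 = -21521/15510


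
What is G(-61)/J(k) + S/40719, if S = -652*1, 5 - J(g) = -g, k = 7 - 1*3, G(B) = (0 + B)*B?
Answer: 50503177/122157 ≈ 413.43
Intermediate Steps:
G(B) = B**2 (G(B) = B*B = B**2)
k = 4 (k = 7 - 3 = 4)
J(g) = 5 + g (J(g) = 5 - (-1)*g = 5 + g)
S = -652
G(-61)/J(k) + S/40719 = (-61)**2/(5 + 4) - 652/40719 = 3721/9 - 652*1/40719 = 3721*(1/9) - 652/40719 = 3721/9 - 652/40719 = 50503177/122157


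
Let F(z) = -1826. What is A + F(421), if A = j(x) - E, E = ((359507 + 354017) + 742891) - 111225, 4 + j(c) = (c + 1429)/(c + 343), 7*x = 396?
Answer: -3767604541/2797 ≈ -1.3470e+6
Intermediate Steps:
x = 396/7 (x = (1/7)*396 = 396/7 ≈ 56.571)
j(c) = -4 + (1429 + c)/(343 + c) (j(c) = -4 + (c + 1429)/(c + 343) = -4 + (1429 + c)/(343 + c))
E = 1345190 (E = (713524 + 742891) - 111225 = 1456415 - 111225 = 1345190)
A = -3762497219/2797 (A = 3*(19 - 1*396/7)/(343 + 396/7) - 1*1345190 = 3*(19 - 396/7)/(2797/7) - 1345190 = 3*(7/2797)*(-263/7) - 1345190 = -789/2797 - 1345190 = -3762497219/2797 ≈ -1.3452e+6)
A + F(421) = -3762497219/2797 - 1826 = -3767604541/2797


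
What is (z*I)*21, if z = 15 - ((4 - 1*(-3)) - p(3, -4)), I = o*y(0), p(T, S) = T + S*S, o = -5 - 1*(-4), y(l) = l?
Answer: 0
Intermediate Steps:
o = -1 (o = -5 + 4 = -1)
p(T, S) = T + S²
I = 0 (I = -1*0 = 0)
z = 27 (z = 15 - ((4 - 1*(-3)) - (3 + (-4)²)) = 15 - ((4 + 3) - (3 + 16)) = 15 - (7 - 1*19) = 15 - (7 - 19) = 15 - 1*(-12) = 15 + 12 = 27)
(z*I)*21 = (27*0)*21 = 0*21 = 0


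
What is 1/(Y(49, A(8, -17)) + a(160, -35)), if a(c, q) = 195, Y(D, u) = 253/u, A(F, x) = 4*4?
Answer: 16/3373 ≈ 0.0047436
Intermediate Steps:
A(F, x) = 16
1/(Y(49, A(8, -17)) + a(160, -35)) = 1/(253/16 + 195) = 1/(3373/16) = 16/3373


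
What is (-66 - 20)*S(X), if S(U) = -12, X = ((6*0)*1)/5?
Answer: 1032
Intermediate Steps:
X = 0 (X = (0*1)*(⅕) = 0*(⅕) = 0)
(-66 - 20)*S(X) = (-66 - 20)*(-12) = -86*(-12) = 1032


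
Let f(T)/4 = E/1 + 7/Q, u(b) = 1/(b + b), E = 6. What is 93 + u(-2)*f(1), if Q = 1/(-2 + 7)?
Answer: 52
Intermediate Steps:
Q = 1/5 ≈ 0.20000
u(b) = 1/(2*b)
f(T) = 164 (f(T) = 4*(6/1 + 7/(1/5)) = 4*(6*1 + 7*5) = 4*(6 + 35) = 4*41 = 164)
93 + u(-2)*f(1) = 93 + ((1/2)/(-2))*164 = 93 + ((1/2)*(-1/2))*164 = 93 - 1/4*164 = 93 - 41 = 52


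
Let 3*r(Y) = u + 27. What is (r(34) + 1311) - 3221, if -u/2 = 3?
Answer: -1903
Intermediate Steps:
u = -6 (u = -2*3 = -6)
r(Y) = 7 (r(Y) = (-6 + 27)/3 = (1/3)*21 = 7)
(r(34) + 1311) - 3221 = (7 + 1311) - 3221 = 1318 - 3221 = -1903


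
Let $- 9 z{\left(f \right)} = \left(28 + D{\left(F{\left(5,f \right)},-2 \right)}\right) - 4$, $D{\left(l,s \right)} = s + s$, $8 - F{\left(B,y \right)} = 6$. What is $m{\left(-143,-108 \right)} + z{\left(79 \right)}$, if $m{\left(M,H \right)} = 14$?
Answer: $\frac{106}{9} \approx 11.778$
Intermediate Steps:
$F{\left(B,y \right)} = 2$ ($F{\left(B,y \right)} = 8 - 6 = 2$)
$D{\left(l,s \right)} = 2 s$
$z{\left(f \right)} = - \frac{20}{9}$ ($z{\left(f \right)} = - \frac{\left(28 + 2 \left(-2\right)\right) - 4}{9} = - \frac{\left(28 - 4\right) - 4}{9} = - \frac{24 - 4}{9} = \left(- \frac{1}{9}\right) 20 = - \frac{20}{9}$)
$m{\left(-143,-108 \right)} + z{\left(79 \right)} = 14 - \frac{20}{9} = \frac{106}{9}$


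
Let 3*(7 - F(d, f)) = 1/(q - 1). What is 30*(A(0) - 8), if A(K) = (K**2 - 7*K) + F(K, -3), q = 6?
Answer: -32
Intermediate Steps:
F(d, f) = 104/15 (F(d, f) = 7 - 1/(3*(6 - 1)) = 7 - 1/3/5 = 7 - 1/3*1/5 = 7 - 1/15 = 104/15)
A(K) = 104/15 + K**2 - 7*K (A(K) = (K**2 - 7*K) + 104/15 = 104/15 + K**2 - 7*K)
30*(A(0) - 8) = 30*((104/15 + 0**2 - 7*0) - 8) = 30*((104/15 + 0 + 0) - 8) = 30*(104/15 - 8) = 30*(-16/15) = -32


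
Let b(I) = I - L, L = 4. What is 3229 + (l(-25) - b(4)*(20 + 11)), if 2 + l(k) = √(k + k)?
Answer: 3227 + 5*I*√2 ≈ 3227.0 + 7.0711*I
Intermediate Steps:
l(k) = -2 + √2*√k (l(k) = -2 + √(k + k) = -2 + √(2*k) = -2 + √2*√k)
b(I) = -4 + I (b(I) = I - 1*4 = I - 4 = -4 + I)
3229 + (l(-25) - b(4)*(20 + 11)) = 3229 + ((-2 + √2*√(-25)) - (-4 + 4)*(20 + 11)) = 3229 + ((-2 + √2*(5*I)) - 0*31) = 3229 + ((-2 + 5*I*√2) - 1*0) = 3229 + ((-2 + 5*I*√2) + 0) = 3229 + (-2 + 5*I*√2) = 3227 + 5*I*√2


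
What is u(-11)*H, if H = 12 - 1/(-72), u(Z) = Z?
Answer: -9515/72 ≈ -132.15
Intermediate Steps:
H = 865/72 (H = 12 - 1*(-1/72) = 12 + 1/72 = 865/72 ≈ 12.014)
u(-11)*H = -11*865/72 = -9515/72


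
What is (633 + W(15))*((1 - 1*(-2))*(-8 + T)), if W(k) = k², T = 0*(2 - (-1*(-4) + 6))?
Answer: -20592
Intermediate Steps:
T = 0 (T = 0*(2 - (4 + 6)) = 0*(2 - 1*10) = 0*(2 - 10) = 0*(-8) = 0)
(633 + W(15))*((1 - 1*(-2))*(-8 + T)) = (633 + 15²)*((1 - 1*(-2))*(-8 + 0)) = (633 + 225)*((1 + 2)*(-8)) = 858*(3*(-8)) = 858*(-24) = -20592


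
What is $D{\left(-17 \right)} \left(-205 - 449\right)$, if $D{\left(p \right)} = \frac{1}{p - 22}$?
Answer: $\frac{218}{13} \approx 16.769$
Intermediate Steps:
$D{\left(p \right)} = \frac{1}{-22 + p}$
$D{\left(-17 \right)} \left(-205 - 449\right) = \frac{-205 - 449}{-22 - 17} = \frac{1}{-39} \left(-654\right) = \left(- \frac{1}{39}\right) \left(-654\right) = \frac{218}{13}$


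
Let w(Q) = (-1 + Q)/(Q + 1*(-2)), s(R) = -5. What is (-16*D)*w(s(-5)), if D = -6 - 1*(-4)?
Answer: 192/7 ≈ 27.429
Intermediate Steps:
D = -2 (D = -6 + 4 = -2)
w(Q) = (-1 + Q)/(-2 + Q) (w(Q) = (-1 + Q)/(Q - 2) = (-1 + Q)/(-2 + Q))
(-16*D)*w(s(-5)) = (-16*(-2))*((-1 - 5)/(-2 - 5)) = 32*(-6/(-7)) = 32*(-⅐*(-6)) = 32*(6/7) = 192/7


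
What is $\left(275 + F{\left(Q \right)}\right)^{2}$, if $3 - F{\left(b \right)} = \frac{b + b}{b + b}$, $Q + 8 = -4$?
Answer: $76729$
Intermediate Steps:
$Q = -12$ ($Q = -8 - 4 = -12$)
$F{\left(b \right)} = 2$ ($F{\left(b \right)} = 3 - \frac{b + b}{b + b} = 3 - \frac{2 b}{2 b} = 3 - 2 b \frac{1}{2 b} = 3 - 1 = 2$)
$\left(275 + F{\left(Q \right)}\right)^{2} = \left(275 + 2\right)^{2} = 277^{2} = 76729$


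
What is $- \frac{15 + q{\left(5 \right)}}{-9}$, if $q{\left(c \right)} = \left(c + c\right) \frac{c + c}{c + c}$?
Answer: $\frac{25}{9} \approx 2.7778$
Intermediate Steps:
$q{\left(c \right)} = 2 c$ ($q{\left(c \right)} = 2 c \frac{2 c}{2 c} = 2 c 2 c \frac{1}{2 c} = 2 c 1 = 2 c$)
$- \frac{15 + q{\left(5 \right)}}{-9} = - \frac{15 + 2 \cdot 5}{-9} = - \frac{\left(-1\right) \left(15 + 10\right)}{9} = - \frac{\left(-1\right) 25}{9} = \left(-1\right) \left(- \frac{25}{9}\right) = \frac{25}{9}$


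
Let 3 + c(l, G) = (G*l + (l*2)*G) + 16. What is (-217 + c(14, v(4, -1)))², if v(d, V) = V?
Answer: 60516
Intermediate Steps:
c(l, G) = 13 + 3*G*l (c(l, G) = -3 + ((G*l + (l*2)*G) + 16) = -3 + ((G*l + (2*l)*G) + 16) = -3 + ((G*l + 2*G*l) + 16) = -3 + (3*G*l + 16) = -3 + (16 + 3*G*l) = 13 + 3*G*l)
(-217 + c(14, v(4, -1)))² = (-217 + (13 + 3*(-1)*14))² = (-217 + (13 - 42))² = (-217 - 29)² = (-246)² = 60516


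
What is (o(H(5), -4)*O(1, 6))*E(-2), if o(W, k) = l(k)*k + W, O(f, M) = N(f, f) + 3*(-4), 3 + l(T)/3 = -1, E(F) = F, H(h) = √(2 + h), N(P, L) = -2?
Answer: 1344 + 28*√7 ≈ 1418.1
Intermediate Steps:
l(T) = -12 (l(T) = -9 + 3*(-1) = -9 - 3 = -12)
O(f, M) = -14 (O(f, M) = -2 + 3*(-4) = -2 - 12 = -14)
o(W, k) = W - 12*k (o(W, k) = -12*k + W = W - 12*k)
(o(H(5), -4)*O(1, 6))*E(-2) = ((√(2 + 5) - 12*(-4))*(-14))*(-2) = ((√7 + 48)*(-14))*(-2) = ((48 + √7)*(-14))*(-2) = (-672 - 14*√7)*(-2) = 1344 + 28*√7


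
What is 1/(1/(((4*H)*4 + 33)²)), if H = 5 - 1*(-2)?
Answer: 21025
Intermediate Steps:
H = 7 (H = 5 + 2 = 7)
1/(1/(((4*H)*4 + 33)²)) = 1/(1/(((4*7)*4 + 33)²)) = 1/(1/((28*4 + 33)²)) = 1/(1/((112 + 33)²)) = 1/(1/(145²)) = 1/(1/21025) = 21025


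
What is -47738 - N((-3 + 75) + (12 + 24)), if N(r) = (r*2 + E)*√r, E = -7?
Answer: -47738 - 1254*√3 ≈ -49910.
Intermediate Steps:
N(r) = √r*(-7 + 2*r) (N(r) = (r*2 - 7)*√r = (2*r - 7)*√r = (-7 + 2*r)*√r = √r*(-7 + 2*r))
-47738 - N((-3 + 75) + (12 + 24)) = -47738 - √((-3 + 75) + (12 + 24))*(-7 + 2*((-3 + 75) + (12 + 24))) = -47738 - √(72 + 36)*(-7 + 2*(72 + 36)) = -47738 - √108*(-7 + 2*108) = -47738 - 6*√3*(-7 + 216) = -47738 - 6*√3*209 = -47738 - 1254*√3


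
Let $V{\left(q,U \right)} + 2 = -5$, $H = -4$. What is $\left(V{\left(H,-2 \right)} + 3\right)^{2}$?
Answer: $16$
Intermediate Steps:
$V{\left(q,U \right)} = -7$ ($V{\left(q,U \right)} = -2 - 5 = -7$)
$\left(V{\left(H,-2 \right)} + 3\right)^{2} = \left(-7 + 3\right)^{2} = \left(-4\right)^{2} = 16$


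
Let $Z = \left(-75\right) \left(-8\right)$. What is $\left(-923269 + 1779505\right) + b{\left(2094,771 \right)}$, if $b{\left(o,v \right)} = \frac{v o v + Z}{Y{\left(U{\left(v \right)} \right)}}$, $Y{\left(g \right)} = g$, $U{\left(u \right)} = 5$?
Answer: $\frac{1249041234}{5} \approx 2.4981 \cdot 10^{8}$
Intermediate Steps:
$Z = 600$
$b{\left(o,v \right)} = 120 + \frac{o v^{2}}{5}$ ($b{\left(o,v \right)} = \frac{v o v + 600}{5} = \left(o v v + 600\right) \frac{1}{5} = \left(o v^{2} + 600\right) \frac{1}{5} = \left(600 + o v^{2}\right) \frac{1}{5} = 120 + \frac{o v^{2}}{5}$)
$\left(-923269 + 1779505\right) + b{\left(2094,771 \right)} = \left(-923269 + 1779505\right) + \left(120 + \frac{1}{5} \cdot 2094 \cdot 771^{2}\right) = 856236 + \left(120 + \frac{1}{5} \cdot 2094 \cdot 594441\right) = 856236 + \left(120 + \frac{1244759454}{5}\right) = 856236 + \frac{1244760054}{5} = \frac{1249041234}{5}$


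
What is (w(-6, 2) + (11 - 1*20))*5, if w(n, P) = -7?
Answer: -80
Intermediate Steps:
(w(-6, 2) + (11 - 1*20))*5 = (-7 + (11 - 1*20))*5 = (-7 + (11 - 20))*5 = (-7 - 9)*5 = -16*5 = -80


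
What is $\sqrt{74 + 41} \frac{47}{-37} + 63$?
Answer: $63 - \frac{47 \sqrt{115}}{37} \approx 49.378$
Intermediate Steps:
$\sqrt{74 + 41} \frac{47}{-37} + 63 = \sqrt{115} \cdot 47 \left(- \frac{1}{37}\right) + 63 = \sqrt{115} \left(- \frac{47}{37}\right) + 63 = - \frac{47 \sqrt{115}}{37} + 63 = 63 - \frac{47 \sqrt{115}}{37}$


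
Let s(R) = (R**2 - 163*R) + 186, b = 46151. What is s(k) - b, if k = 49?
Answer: -51551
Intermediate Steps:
s(R) = 186 + R**2 - 163*R
s(k) - b = (186 + 49**2 - 163*49) - 1*46151 = (186 + 2401 - 7987) - 46151 = -5400 - 46151 = -51551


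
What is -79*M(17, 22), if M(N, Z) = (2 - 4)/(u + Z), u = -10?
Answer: 79/6 ≈ 13.167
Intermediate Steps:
M(N, Z) = -2/(-10 + Z) (M(N, Z) = (2 - 4)/(-10 + Z) = -2/(-10 + Z))
-79*M(17, 22) = -(-158)/(-10 + 22) = -(-158)/12 = -79*(-⅙) = 79/6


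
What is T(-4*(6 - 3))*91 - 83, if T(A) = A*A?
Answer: 13021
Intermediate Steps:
T(A) = A²
T(-4*(6 - 3))*91 - 83 = (-4*(6 - 3))²*91 - 83 = (-4*3)²*91 - 83 = (-12)²*91 - 83 = 144*91 - 83 = 13104 - 83 = 13021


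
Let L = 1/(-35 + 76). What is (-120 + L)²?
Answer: 24196561/1681 ≈ 14394.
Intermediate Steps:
L = 1/41 ≈ 0.024390
(-120 + L)² = (-120 + 1/41)² = (-4919/41)² = 24196561/1681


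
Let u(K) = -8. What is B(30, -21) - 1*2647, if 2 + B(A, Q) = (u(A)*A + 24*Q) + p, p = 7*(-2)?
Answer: -3407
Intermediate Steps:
p = -14
B(A, Q) = -16 - 8*A + 24*Q (B(A, Q) = -2 + ((-8*A + 24*Q) - 14) = -2 + (-14 - 8*A + 24*Q) = -16 - 8*A + 24*Q)
B(30, -21) - 1*2647 = (-16 - 8*30 + 24*(-21)) - 1*2647 = (-16 - 240 - 504) - 2647 = -760 - 2647 = -3407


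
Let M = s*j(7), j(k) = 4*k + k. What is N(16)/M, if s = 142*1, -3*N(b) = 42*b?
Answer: -16/355 ≈ -0.045070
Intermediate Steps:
j(k) = 5*k
N(b) = -14*b
s = 142
M = 4970 (M = 142*(5*7) = 142*35 = 4970)
N(16)/M = -14*16/4970 = -224*1/4970 = -16/355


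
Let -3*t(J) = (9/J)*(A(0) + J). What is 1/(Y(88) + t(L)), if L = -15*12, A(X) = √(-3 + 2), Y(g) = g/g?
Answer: -7200/14401 - 60*I/14401 ≈ -0.49997 - 0.0041664*I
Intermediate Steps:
Y(g) = 1
A(X) = I (A(X) = √(-1) = I)
L = -180
t(J) = -3*(I + J)/J (t(J) = -9/J*(I + J)/3 = -3*(I + J)/J)
1/(Y(88) + t(L)) = 1/(1 + (-3 - 3*I/(-180))) = 1/(1 + (-3 - 3*I*(-1/180))) = 1/(1 + (-3 + I/60)) = 1/(-2 + I/60) = 3600*(-2 - I/60)/14401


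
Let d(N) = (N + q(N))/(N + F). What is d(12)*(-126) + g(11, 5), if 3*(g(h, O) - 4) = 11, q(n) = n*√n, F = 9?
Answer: -193/3 - 144*√3 ≈ -313.75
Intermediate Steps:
q(n) = n^(3/2)
g(h, O) = 23/3 (g(h, O) = 4 + (⅓)*11 = 4 + 11/3 = 23/3)
d(N) = (N + N^(3/2))/(9 + N) (d(N) = (N + N^(3/2))/(N + 9) = (N + N^(3/2))/(9 + N))
d(12)*(-126) + g(11, 5) = ((12 + 12^(3/2))/(9 + 12))*(-126) + 23/3 = ((12 + 24*√3)/21)*(-126) + 23/3 = (4/7 + 8*√3/7)*(-126) + 23/3 = (-72 - 144*√3) + 23/3 = -193/3 - 144*√3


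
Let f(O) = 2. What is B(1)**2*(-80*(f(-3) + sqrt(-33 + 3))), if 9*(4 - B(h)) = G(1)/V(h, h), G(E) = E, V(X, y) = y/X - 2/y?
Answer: -219040/81 - 109520*I*sqrt(30)/81 ≈ -2704.2 - 7405.8*I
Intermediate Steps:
V(X, y) = -2/y + y/X
B(h) = 4 - 1/(9*(1 - 2/h)) (B(h) = 4 - 1/(9*(-2/h + h/h)) = 4 - 1/(9*(-2/h + 1)) = 4 - 1/(9*(1 - 2/h)))
B(1)**2*(-80*(f(-3) + sqrt(-33 + 3))) = ((72 - 35*1)/(9*(2 - 1*1)))**2*(-80*(2 + sqrt(-33 + 3))) = ((72 - 35)/(9*(2 - 1)))**2*(-80*(2 + sqrt(-30))) = ((1/9)*37/1)**2*(-80*(2 + I*sqrt(30))) = ((1/9)*1*37)**2*(-160 - 80*I*sqrt(30)) = (37/9)**2*(-160 - 80*I*sqrt(30)) = 1369*(-160 - 80*I*sqrt(30))/81 = -219040/81 - 109520*I*sqrt(30)/81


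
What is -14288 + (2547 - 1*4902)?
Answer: -16643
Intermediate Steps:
-14288 + (2547 - 1*4902) = -14288 + (2547 - 4902) = -14288 - 2355 = -16643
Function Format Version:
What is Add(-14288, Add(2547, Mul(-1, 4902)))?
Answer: -16643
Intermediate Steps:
Add(-14288, Add(2547, Mul(-1, 4902))) = Add(-14288, Add(2547, -4902)) = Add(-14288, -2355) = -16643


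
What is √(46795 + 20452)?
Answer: √67247 ≈ 259.32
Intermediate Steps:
√(46795 + 20452) = √67247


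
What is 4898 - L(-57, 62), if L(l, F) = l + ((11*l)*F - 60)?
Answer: 43889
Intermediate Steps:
L(l, F) = -60 + l + 11*F*l (L(l, F) = l + (11*F*l - 60) = l + (-60 + 11*F*l) = -60 + l + 11*F*l)
4898 - L(-57, 62) = 4898 - (-60 - 57 + 11*62*(-57)) = 4898 - (-60 - 57 - 38874) = 4898 - 1*(-38991) = 4898 + 38991 = 43889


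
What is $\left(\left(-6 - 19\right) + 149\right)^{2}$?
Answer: $15376$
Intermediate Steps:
$\left(\left(-6 - 19\right) + 149\right)^{2} = \left(-25 + 149\right)^{2} = 124^{2} = 15376$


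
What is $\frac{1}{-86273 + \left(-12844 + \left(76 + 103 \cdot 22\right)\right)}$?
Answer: $- \frac{1}{96775} \approx -1.0333 \cdot 10^{-5}$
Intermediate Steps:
$\frac{1}{-86273 + \left(-12844 + \left(76 + 103 \cdot 22\right)\right)} = \frac{1}{-86273 + \left(-12844 + \left(76 + 2266\right)\right)} = \frac{1}{-86273 + \left(-12844 + 2342\right)} = \frac{1}{-86273 - 10502} = \frac{1}{-96775} = - \frac{1}{96775}$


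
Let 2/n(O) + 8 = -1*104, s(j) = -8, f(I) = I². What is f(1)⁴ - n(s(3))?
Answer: 57/56 ≈ 1.0179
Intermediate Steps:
n(O) = -1/56 (n(O) = 2/(-8 - 1*104) = 2/(-8 - 104) = 2/(-112) = 2*(-1/112) = -1/56)
f(1)⁴ - n(s(3)) = (1²)⁴ - 1*(-1/56) = 1⁴ + 1/56 = 1 + 1/56 = 57/56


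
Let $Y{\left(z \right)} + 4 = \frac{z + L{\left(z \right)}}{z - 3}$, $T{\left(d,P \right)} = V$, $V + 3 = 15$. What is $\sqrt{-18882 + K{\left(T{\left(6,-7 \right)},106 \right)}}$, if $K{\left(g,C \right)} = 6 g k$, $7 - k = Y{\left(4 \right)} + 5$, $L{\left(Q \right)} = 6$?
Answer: $3 i \sqrt{2130} \approx 138.46 i$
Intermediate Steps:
$V = 12$ ($V = -3 + 15 = 12$)
$T{\left(d,P \right)} = 12$
$Y{\left(z \right)} = -4 + \frac{6 + z}{-3 + z}$ ($Y{\left(z \right)} = -4 + \frac{z + 6}{z - 3} = -4 + \frac{6 + z}{-3 + z}$)
$k = -4$ ($k = 7 - \left(\frac{3 \left(6 - 4\right)}{-3 + 4} + 5\right) = 7 - \left(\frac{3 \left(6 - 4\right)}{1} + 5\right) = 7 - \left(3 \cdot 1 \cdot 2 + 5\right) = 7 - \left(6 + 5\right) = 7 - 11 = -4$)
$K{\left(g,C \right)} = - 24 g$ ($K{\left(g,C \right)} = 6 g \left(-4\right) = - 24 g$)
$\sqrt{-18882 + K{\left(T{\left(6,-7 \right)},106 \right)}} = \sqrt{-18882 - 288} = \sqrt{-19170} = 3 i \sqrt{2130}$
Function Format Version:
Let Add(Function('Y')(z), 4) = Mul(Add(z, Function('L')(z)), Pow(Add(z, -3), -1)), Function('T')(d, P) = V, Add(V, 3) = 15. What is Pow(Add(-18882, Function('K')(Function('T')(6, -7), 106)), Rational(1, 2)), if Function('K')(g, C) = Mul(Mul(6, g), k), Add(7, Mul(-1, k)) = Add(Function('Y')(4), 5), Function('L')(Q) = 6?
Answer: Mul(3, I, Pow(2130, Rational(1, 2))) ≈ Mul(138.46, I)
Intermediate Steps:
V = 12 (V = Add(-3, 15) = 12)
Function('T')(d, P) = 12
Function('Y')(z) = Add(-4, Mul(Pow(Add(-3, z), -1), Add(6, z))) (Function('Y')(z) = Add(-4, Mul(Add(z, 6), Pow(Add(z, -3), -1))) = Add(-4, Mul(Add(6, z), Pow(Add(-3, z), -1))) = Add(-4, Mul(Pow(Add(-3, z), -1), Add(6, z))))
k = -4 (k = Add(7, Mul(-1, Add(Mul(3, Pow(Add(-3, 4), -1), Add(6, Mul(-1, 4))), 5))) = Add(7, Mul(-1, Add(Mul(3, Pow(1, -1), Add(6, -4)), 5))) = Add(7, Mul(-1, Add(Mul(3, 1, 2), 5))) = Add(7, Mul(-1, Add(6, 5))) = Add(7, Mul(-1, 11)) = Add(7, -11) = -4)
Function('K')(g, C) = Mul(-24, g) (Function('K')(g, C) = Mul(Mul(6, g), -4) = Mul(-24, g))
Pow(Add(-18882, Function('K')(Function('T')(6, -7), 106)), Rational(1, 2)) = Pow(Add(-18882, Mul(-24, 12)), Rational(1, 2)) = Pow(Add(-18882, -288), Rational(1, 2)) = Pow(-19170, Rational(1, 2)) = Mul(3, I, Pow(2130, Rational(1, 2)))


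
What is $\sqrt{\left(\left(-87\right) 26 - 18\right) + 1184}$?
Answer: $2 i \sqrt{274} \approx 33.106 i$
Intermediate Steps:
$\sqrt{\left(\left(-87\right) 26 - 18\right) + 1184} = \sqrt{\left(-2262 + \left(-33 + 15\right)\right) + 1184} = \sqrt{\left(-2262 - 18\right) + 1184} = \sqrt{-2280 + 1184} = \sqrt{-1096} = 2 i \sqrt{274}$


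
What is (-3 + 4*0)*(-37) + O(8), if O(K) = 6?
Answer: 117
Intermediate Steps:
(-3 + 4*0)*(-37) + O(8) = (-3 + 4*0)*(-37) + 6 = (-3 + 0)*(-37) + 6 = -3*(-37) + 6 = 111 + 6 = 117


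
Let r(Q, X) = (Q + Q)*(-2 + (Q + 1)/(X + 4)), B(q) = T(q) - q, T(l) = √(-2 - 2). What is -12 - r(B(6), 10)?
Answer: -278/7 + 78*I/7 ≈ -39.714 + 11.143*I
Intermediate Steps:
T(l) = 2*I (T(l) = √(-4) = 2*I)
B(q) = -q + 2*I (B(q) = 2*I - q = -q + 2*I)
r(Q, X) = 2*Q*(-2 + (1 + Q)/(4 + X)) (r(Q, X) = (2*Q)*(-2 + (1 + Q)/(4 + X)) = 2*Q*(-2 + (1 + Q)/(4 + X)))
-12 - r(B(6), 10) = -12 - 2*(-1*6 + 2*I)*(-7 + (-1*6 + 2*I) - 2*10)/(4 + 10) = -12 - 2*(-6 + 2*I)*(-7 + (-6 + 2*I) - 20)/14 = -12 - 2*(-6 + 2*I)*(-33 + 2*I)/14 = -12 - (-33 + 2*I)*(-6 + 2*I)/7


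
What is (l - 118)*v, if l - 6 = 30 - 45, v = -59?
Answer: 7493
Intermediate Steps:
l = -9 (l = 6 + (30 - 45) = 6 - 15 = -9)
(l - 118)*v = (-9 - 118)*(-59) = -127*(-59) = 7493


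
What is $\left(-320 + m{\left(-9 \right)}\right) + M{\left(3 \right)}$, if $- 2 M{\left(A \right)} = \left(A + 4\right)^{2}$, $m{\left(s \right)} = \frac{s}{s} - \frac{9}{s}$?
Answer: $- \frac{685}{2} \approx -342.5$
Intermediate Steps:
$m{\left(s \right)} = 1 - \frac{9}{s}$
$M{\left(A \right)} = - \frac{\left(4 + A\right)^{2}}{2}$ ($M{\left(A \right)} = - \frac{\left(A + 4\right)^{2}}{2} = - \frac{\left(4 + A\right)^{2}}{2}$)
$\left(-320 + m{\left(-9 \right)}\right) + M{\left(3 \right)} = \left(-320 + \frac{-9 - 9}{-9}\right) - \frac{\left(4 + 3\right)^{2}}{2} = \left(-320 - -2\right) - \frac{7^{2}}{2} = \left(-320 + 2\right) - \frac{49}{2} = -318 - \frac{49}{2} = - \frac{685}{2}$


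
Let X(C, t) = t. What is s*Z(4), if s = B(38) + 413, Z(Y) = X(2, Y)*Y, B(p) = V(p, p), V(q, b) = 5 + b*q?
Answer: 29792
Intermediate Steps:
B(p) = 5 + p² (B(p) = 5 + p*p = 5 + p²)
Z(Y) = Y² (Z(Y) = Y*Y = Y²)
s = 1862 (s = (5 + 38²) + 413 = (5 + 1444) + 413 = 1449 + 413 = 1862)
s*Z(4) = 1862*4² = 1862*16 = 29792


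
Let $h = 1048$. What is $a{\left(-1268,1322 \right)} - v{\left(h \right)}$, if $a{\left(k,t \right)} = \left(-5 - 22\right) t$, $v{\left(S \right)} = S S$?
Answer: $-1133998$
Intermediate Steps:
$v{\left(S \right)} = S^{2}$
$a{\left(k,t \right)} = - 27 t$
$a{\left(-1268,1322 \right)} - v{\left(h \right)} = \left(-27\right) 1322 - 1048^{2} = -35694 - 1098304 = -1133998$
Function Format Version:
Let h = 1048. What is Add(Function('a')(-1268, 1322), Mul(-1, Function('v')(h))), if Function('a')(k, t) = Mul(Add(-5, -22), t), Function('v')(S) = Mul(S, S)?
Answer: -1133998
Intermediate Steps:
Function('v')(S) = Pow(S, 2)
Function('a')(k, t) = Mul(-27, t)
Add(Function('a')(-1268, 1322), Mul(-1, Function('v')(h))) = Add(Mul(-27, 1322), Mul(-1, Pow(1048, 2))) = Add(-35694, Mul(-1, 1098304)) = Add(-35694, -1098304) = -1133998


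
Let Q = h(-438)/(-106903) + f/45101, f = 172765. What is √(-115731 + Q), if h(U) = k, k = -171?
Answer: I*√2690217869857005015958381/4821432203 ≈ 340.19*I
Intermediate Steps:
h(U) = -171
Q = 18476809066/4821432203 (Q = -171/(-106903) + 172765/45101 = -171*(-1/106903) + 172765*(1/45101) = 171/106903 + 172765/45101 = 18476809066/4821432203 ≈ 3.8322)
√(-115731 + Q) = √(-115731 + 18476809066/4821432203) = √(-557970693476327/4821432203) = I*√2690217869857005015958381/4821432203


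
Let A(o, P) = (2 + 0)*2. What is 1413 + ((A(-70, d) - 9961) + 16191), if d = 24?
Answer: 7647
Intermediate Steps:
A(o, P) = 4 (A(o, P) = 2*2 = 4)
1413 + ((A(-70, d) - 9961) + 16191) = 1413 + ((4 - 9961) + 16191) = 1413 + (-9957 + 16191) = 1413 + 6234 = 7647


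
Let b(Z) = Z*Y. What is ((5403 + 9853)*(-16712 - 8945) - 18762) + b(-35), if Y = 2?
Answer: -391442024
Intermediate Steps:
b(Z) = 2*Z (b(Z) = Z*2 = 2*Z)
((5403 + 9853)*(-16712 - 8945) - 18762) + b(-35) = ((5403 + 9853)*(-16712 - 8945) - 18762) + 2*(-35) = (15256*(-25657) - 18762) - 70 = (-391423192 - 18762) - 70 = -391441954 - 70 = -391442024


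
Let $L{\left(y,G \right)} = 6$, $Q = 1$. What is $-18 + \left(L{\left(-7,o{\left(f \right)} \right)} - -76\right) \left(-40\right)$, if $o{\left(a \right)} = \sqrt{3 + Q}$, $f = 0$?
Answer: $-3298$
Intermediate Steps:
$o{\left(a \right)} = 2$ ($o{\left(a \right)} = \sqrt{3 + 1} = \sqrt{4} = 2$)
$-18 + \left(L{\left(-7,o{\left(f \right)} \right)} - -76\right) \left(-40\right) = -18 + \left(6 - -76\right) \left(-40\right) = -18 + \left(6 + 76\right) \left(-40\right) = -18 + 82 \left(-40\right) = -18 - 3280 = -3298$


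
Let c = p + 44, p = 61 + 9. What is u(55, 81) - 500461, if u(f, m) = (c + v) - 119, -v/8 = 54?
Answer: -500898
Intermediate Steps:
p = 70
v = -432 (v = -8*54 = -432)
c = 114 (c = 70 + 44 = 114)
u(f, m) = -437 (u(f, m) = (114 - 432) - 119 = -318 - 119 = -437)
u(55, 81) - 500461 = -437 - 500461 = -500898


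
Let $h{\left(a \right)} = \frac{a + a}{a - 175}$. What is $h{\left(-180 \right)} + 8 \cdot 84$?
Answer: $\frac{47784}{71} \approx 673.01$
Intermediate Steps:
$h{\left(a \right)} = \frac{2 a}{-175 + a}$
$h{\left(-180 \right)} + 8 \cdot 84 = 2 \left(-180\right) \frac{1}{-175 - 180} + 8 \cdot 84 = 2 \left(-180\right) \frac{1}{-355} + 672 = 2 \left(-180\right) \left(- \frac{1}{355}\right) + 672 = \frac{72}{71} + 672 = \frac{47784}{71}$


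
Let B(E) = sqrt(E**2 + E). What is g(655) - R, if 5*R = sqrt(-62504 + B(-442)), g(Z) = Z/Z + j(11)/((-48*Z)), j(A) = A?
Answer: 31429/31440 - sqrt(-62504 + 21*sqrt(442))/5 ≈ 0.99965 - 49.825*I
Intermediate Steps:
B(E) = sqrt(E + E**2)
g(Z) = 1 - 11/(48*Z) (g(Z) = Z/Z + 11/((-48*Z)) = 1 + 11*(-1/(48*Z)) = 1 - 11/(48*Z))
R = sqrt(-62504 + 21*sqrt(442))/5 (R = sqrt(-62504 + sqrt(-442*(1 - 442)))/5 = sqrt(-62504 + sqrt(-442*(-441)))/5 = sqrt(-62504 + sqrt(194922))/5 = sqrt(-62504 + 21*sqrt(442))/5 ≈ 49.825*I)
g(655) - R = (-11/48 + 655)/655 - sqrt(-62504 + 21*sqrt(442))/5 = (1/655)*(31429/48) - sqrt(-62504 + 21*sqrt(442))/5 = 31429/31440 - sqrt(-62504 + 21*sqrt(442))/5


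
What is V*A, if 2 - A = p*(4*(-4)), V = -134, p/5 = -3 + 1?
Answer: 21172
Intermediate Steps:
p = -10 (p = 5*(-3 + 1) = 5*(-2) = -10)
A = -158 (A = 2 - (-10)*4*(-4) = 2 - (-10)*(-16) = 2 - 1*160 = 2 - 160 = -158)
V*A = -134*(-158) = 21172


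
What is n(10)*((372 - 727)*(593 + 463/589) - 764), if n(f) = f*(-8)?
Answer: 9968615680/589 ≈ 1.6925e+7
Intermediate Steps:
n(f) = -8*f
n(10)*((372 - 727)*(593 + 463/589) - 764) = (-8*10)*((372 - 727)*(593 + 463/589) - 764) = -80*(-355*(593 + 463*(1/589)) - 764) = -80*(-355*(593 + 463/589) - 764) = -80*(-355*349740/589 - 764) = -80*(-124157700/589 - 764) = -80*(-124607696/589) = 9968615680/589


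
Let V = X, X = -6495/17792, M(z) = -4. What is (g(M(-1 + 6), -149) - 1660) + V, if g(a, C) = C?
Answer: -32192223/17792 ≈ -1809.4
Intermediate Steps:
X = -6495/17792 (X = -6495*1/17792 = -6495/17792 ≈ -0.36505)
V = -6495/17792 ≈ -0.36505
(g(M(-1 + 6), -149) - 1660) + V = (-149 - 1660) - 6495/17792 = -1809 - 6495/17792 = -32192223/17792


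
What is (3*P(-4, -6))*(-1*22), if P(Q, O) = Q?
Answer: 264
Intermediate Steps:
(3*P(-4, -6))*(-1*22) = (3*(-4))*(-1*22) = -12*(-22) = 264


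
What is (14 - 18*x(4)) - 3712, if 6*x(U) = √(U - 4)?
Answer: -3698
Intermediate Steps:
x(U) = √(-4 + U)/6 (x(U) = √(U - 4)/6 = √(-4 + U)/6)
(14 - 18*x(4)) - 3712 = (14 - 3*√(-4 + 4)) - 3712 = (14 - 3*√0) - 3712 = (14 - 3*0) - 3712 = (14 - 18*0) - 3712 = (14 + 0) - 3712 = 14 - 3712 = -3698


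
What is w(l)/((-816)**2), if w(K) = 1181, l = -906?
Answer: 1181/665856 ≈ 0.0017737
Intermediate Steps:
w(l)/((-816)**2) = 1181/((-816)**2) = 1181/665856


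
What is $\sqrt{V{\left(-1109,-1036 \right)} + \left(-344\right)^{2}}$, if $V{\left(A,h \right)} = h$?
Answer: $10 \sqrt{1173} \approx 342.49$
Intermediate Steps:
$\sqrt{V{\left(-1109,-1036 \right)} + \left(-344\right)^{2}} = \sqrt{-1036 + \left(-344\right)^{2}} = \sqrt{-1036 + 118336} = \sqrt{117300} = 10 \sqrt{1173}$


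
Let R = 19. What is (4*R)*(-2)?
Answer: -152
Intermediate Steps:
(4*R)*(-2) = (4*19)*(-2) = 76*(-2) = -152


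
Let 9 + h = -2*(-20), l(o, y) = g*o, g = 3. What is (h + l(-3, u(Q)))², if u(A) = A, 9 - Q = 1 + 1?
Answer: 484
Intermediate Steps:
Q = 7 (Q = 9 - (1 + 1) = 9 - 1*2 = 9 - 2 = 7)
l(o, y) = 3*o
h = 31 (h = -9 - 2*(-20) = -9 + 40 = 31)
(h + l(-3, u(Q)))² = (31 + 3*(-3))² = (31 - 9)² = 22² = 484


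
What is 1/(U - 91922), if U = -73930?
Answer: -1/165852 ≈ -6.0295e-6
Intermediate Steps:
1/(U - 91922) = 1/(-73930 - 91922) = 1/(-165852) = -1/165852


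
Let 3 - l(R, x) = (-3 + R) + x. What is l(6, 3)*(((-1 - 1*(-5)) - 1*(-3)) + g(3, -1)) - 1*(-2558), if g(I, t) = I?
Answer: 2528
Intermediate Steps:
l(R, x) = 6 - R - x (l(R, x) = 3 - ((-3 + R) + x) = 3 - (-3 + R + x) = 3 + (3 - R - x) = 6 - R - x)
l(6, 3)*(((-1 - 1*(-5)) - 1*(-3)) + g(3, -1)) - 1*(-2558) = (6 - 1*6 - 1*3)*(((-1 - 1*(-5)) - 1*(-3)) + 3) - 1*(-2558) = (6 - 6 - 3)*(((-1 + 5) + 3) + 3) + 2558 = -3*((4 + 3) + 3) + 2558 = -3*(7 + 3) + 2558 = -3*10 + 2558 = -30 + 2558 = 2528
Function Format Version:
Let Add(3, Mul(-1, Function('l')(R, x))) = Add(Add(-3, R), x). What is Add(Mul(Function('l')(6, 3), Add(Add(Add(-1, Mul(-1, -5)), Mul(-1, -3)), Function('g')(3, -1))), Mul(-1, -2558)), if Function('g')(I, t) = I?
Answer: 2528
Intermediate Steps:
Function('l')(R, x) = Add(6, Mul(-1, R), Mul(-1, x)) (Function('l')(R, x) = Add(3, Mul(-1, Add(Add(-3, R), x))) = Add(3, Mul(-1, Add(-3, R, x))) = Add(3, Add(3, Mul(-1, R), Mul(-1, x))) = Add(6, Mul(-1, R), Mul(-1, x)))
Add(Mul(Function('l')(6, 3), Add(Add(Add(-1, Mul(-1, -5)), Mul(-1, -3)), Function('g')(3, -1))), Mul(-1, -2558)) = Add(Mul(Add(6, Mul(-1, 6), Mul(-1, 3)), Add(Add(Add(-1, Mul(-1, -5)), Mul(-1, -3)), 3)), Mul(-1, -2558)) = Add(Mul(Add(6, -6, -3), Add(Add(Add(-1, 5), 3), 3)), 2558) = Add(Mul(-3, Add(Add(4, 3), 3)), 2558) = Add(Mul(-3, Add(7, 3)), 2558) = Add(Mul(-3, 10), 2558) = Add(-30, 2558) = 2528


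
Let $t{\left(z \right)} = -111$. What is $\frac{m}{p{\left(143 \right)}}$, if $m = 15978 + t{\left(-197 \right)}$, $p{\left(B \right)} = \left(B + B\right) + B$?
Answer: $\frac{5289}{143} \approx 36.986$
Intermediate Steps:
$p{\left(B \right)} = 3 B$ ($p{\left(B \right)} = 2 B + B = 3 B$)
$m = 15867$ ($m = 15978 - 111 = 15867$)
$\frac{m}{p{\left(143 \right)}} = \frac{15867}{3 \cdot 143} = \frac{15867}{429} = 15867 \cdot \frac{1}{429} = \frac{5289}{143}$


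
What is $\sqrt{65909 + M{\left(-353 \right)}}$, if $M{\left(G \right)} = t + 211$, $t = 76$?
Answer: $2 \sqrt{16549} \approx 257.29$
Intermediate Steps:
$M{\left(G \right)} = 287$ ($M{\left(G \right)} = 76 + 211 = 287$)
$\sqrt{65909 + M{\left(-353 \right)}} = \sqrt{65909 + 287} = \sqrt{66196} = 2 \sqrt{16549}$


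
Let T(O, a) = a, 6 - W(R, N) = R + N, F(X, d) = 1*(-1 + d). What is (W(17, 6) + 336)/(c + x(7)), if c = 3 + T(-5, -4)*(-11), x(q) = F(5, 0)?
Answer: 319/46 ≈ 6.9348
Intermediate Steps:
F(X, d) = -1 + d
W(R, N) = 6 - N - R (W(R, N) = 6 - (R + N) = 6 - (N + R) = 6 + (-N - R) = 6 - N - R)
x(q) = -1 (x(q) = -1 + 0 = -1)
c = 47 (c = 3 - 4*(-11) = 3 + 44 = 47)
(W(17, 6) + 336)/(c + x(7)) = ((6 - 1*6 - 1*17) + 336)/(47 - 1) = ((6 - 6 - 17) + 336)/46 = (-17 + 336)*(1/46) = 319*(1/46) = 319/46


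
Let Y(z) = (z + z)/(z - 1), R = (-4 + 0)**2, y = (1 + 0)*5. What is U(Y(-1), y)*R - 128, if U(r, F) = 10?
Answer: 32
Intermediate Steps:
y = 5 (y = 1*5 = 5)
R = 16 (R = (-4)**2 = 16)
Y(z) = 2*z/(-1 + z) (Y(z) = (2*z)/(-1 + z) = 2*z/(-1 + z))
U(Y(-1), y)*R - 128 = 10*16 - 128 = 160 - 128 = 32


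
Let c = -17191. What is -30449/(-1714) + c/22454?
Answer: 163559118/9621539 ≈ 16.999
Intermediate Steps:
-30449/(-1714) + c/22454 = -30449/(-1714) - 17191/22454 = -30449*(-1/1714) - 17191*1/22454 = 30449/1714 - 17191/22454 = 163559118/9621539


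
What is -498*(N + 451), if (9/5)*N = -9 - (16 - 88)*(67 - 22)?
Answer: -1118508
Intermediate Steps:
N = 1795 (N = 5*(-9 - (16 - 88)*(67 - 22))/9 = 5*(-9 - (-72)*45)/9 = 5*(-9 - 1*(-3240))/9 = 5*(-9 + 3240)/9 = (5/9)*3231 = 1795)
-498*(N + 451) = -498*(1795 + 451) = -498*2246 = -1118508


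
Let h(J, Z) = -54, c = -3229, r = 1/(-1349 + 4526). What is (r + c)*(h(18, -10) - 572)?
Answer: 6421841032/3177 ≈ 2.0214e+6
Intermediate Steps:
r = 1/3177 ≈ 0.00031476
(r + c)*(h(18, -10) - 572) = (1/3177 - 3229)*(-54 - 572) = -10258532/3177*(-626) = 6421841032/3177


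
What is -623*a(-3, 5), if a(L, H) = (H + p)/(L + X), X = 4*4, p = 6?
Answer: -6853/13 ≈ -527.15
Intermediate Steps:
X = 16
a(L, H) = (6 + H)/(16 + L) (a(L, H) = (H + 6)/(L + 16) = (6 + H)/(16 + L))
-623*a(-3, 5) = -623*(6 + 5)/(16 - 3) = -623*11/13 = -6853/13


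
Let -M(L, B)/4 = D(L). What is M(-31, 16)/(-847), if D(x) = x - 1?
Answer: -128/847 ≈ -0.15112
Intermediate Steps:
D(x) = -1 + x
M(L, B) = 4 - 4*L (M(L, B) = -4*(-1 + L) = 4 - 4*L)
M(-31, 16)/(-847) = (4 - 4*(-31))/(-847) = (4 + 124)*(-1/847) = 128*(-1/847) = -128/847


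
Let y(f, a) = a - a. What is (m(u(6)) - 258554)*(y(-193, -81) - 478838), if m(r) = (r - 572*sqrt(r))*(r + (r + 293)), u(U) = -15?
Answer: 125694496162 + 72034473368*I*sqrt(15) ≈ 1.2569e+11 + 2.7899e+11*I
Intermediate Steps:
y(f, a) = 0
m(r) = (293 + 2*r)*(r - 572*sqrt(r)) (m(r) = (r - 572*sqrt(r))*(r + (293 + r)) = (r - 572*sqrt(r))*(293 + 2*r) = (293 + 2*r)*(r - 572*sqrt(r)))
(m(u(6)) - 258554)*(y(-193, -81) - 478838) = ((-167596*I*sqrt(15) - (-17160)*I*sqrt(15) + 2*(-15)**2 + 293*(-15)) - 258554)*(0 - 478838) = ((-167596*I*sqrt(15) - (-17160)*I*sqrt(15) + 2*225 - 4395) - 258554)*(-478838) = ((-167596*I*sqrt(15) + 17160*I*sqrt(15) + 450 - 4395) - 258554)*(-478838) = ((-3945 - 150436*I*sqrt(15)) - 258554)*(-478838) = (-262499 - 150436*I*sqrt(15))*(-478838) = 125694496162 + 72034473368*I*sqrt(15)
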